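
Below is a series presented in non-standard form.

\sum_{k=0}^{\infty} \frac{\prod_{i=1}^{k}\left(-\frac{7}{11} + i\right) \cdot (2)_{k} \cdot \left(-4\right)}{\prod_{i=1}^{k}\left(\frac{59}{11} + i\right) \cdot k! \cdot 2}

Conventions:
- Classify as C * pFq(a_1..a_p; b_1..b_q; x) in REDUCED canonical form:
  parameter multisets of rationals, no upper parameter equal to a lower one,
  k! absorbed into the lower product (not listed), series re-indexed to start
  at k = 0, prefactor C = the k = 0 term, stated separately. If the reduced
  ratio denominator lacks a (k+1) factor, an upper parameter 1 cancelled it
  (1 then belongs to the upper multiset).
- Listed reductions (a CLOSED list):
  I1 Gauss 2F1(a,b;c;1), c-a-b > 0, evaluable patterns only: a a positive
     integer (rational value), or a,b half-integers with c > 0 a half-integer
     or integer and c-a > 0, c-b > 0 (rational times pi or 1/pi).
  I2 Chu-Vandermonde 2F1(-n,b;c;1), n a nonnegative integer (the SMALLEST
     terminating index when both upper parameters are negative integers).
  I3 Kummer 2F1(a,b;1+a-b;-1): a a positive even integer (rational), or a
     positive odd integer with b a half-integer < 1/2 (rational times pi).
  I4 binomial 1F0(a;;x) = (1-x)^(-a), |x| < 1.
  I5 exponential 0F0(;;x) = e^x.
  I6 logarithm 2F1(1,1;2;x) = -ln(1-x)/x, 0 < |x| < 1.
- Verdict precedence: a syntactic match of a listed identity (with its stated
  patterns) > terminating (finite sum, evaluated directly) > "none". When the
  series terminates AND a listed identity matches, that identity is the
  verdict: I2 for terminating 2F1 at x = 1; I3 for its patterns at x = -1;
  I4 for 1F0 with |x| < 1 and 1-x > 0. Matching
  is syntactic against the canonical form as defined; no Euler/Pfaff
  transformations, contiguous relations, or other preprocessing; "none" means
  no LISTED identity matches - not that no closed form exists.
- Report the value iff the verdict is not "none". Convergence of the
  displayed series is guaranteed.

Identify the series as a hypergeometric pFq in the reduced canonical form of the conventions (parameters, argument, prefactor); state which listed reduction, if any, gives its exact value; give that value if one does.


The tell: t_0 being -2, the running product (C = -2) telescopes to a rising factorial.
Step ratio: r(k) = 1 * (k+\frac{4}{11}) (k+2) / [(k+\frac{70}{11}) (k+1)] ; factor over Q: parameters, x = 1, and C = -2.

x = 1 here; the reduced form reads 2F1, upper {\frac{4}{11}, 2}, lower {\frac{70}{11}}, C = -2. Verdict: the Gauss summation I1 matches (x = 1: the Gamma ratio telescopes since c-a-b = 4 > 0 and a = 2 in Z>0). Sum: -\frac{1416}{605}.


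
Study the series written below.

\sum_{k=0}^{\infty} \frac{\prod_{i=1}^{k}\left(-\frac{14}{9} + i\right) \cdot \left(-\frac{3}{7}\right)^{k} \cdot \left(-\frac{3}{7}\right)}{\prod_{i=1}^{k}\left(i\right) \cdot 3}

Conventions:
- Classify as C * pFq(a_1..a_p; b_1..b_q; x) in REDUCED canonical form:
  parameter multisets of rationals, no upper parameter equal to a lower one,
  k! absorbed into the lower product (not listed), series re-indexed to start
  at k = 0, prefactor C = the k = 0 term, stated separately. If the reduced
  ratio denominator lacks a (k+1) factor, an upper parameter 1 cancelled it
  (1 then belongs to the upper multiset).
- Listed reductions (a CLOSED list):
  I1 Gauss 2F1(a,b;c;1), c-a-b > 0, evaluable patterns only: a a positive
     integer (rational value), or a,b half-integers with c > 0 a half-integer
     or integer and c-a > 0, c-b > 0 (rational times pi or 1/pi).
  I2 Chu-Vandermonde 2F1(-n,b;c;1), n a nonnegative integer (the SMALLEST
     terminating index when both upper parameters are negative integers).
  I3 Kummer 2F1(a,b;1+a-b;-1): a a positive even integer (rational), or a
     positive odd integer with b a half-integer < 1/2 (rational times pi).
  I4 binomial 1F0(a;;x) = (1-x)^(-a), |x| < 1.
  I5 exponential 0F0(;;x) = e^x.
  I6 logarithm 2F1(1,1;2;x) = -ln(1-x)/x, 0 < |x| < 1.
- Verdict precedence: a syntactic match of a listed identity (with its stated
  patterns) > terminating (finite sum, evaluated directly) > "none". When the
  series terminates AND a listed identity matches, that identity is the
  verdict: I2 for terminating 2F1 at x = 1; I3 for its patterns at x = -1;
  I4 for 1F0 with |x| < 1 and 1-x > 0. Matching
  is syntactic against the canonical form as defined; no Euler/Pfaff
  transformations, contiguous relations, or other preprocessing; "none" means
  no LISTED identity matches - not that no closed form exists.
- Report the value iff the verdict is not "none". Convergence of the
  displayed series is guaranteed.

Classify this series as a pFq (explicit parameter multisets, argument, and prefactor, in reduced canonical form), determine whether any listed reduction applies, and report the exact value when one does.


With C = -\frac{1}{7}: the canonical form is 1F0(-\frac{5}{9}; -; -\frac{3}{7}). Verdict: this is binomial (I4) (the 1F0 binomial series: exponent 5/9, x = -\frac{3}{7}). Hence: \left(-\frac{1}{7}\right) \cdot \left(\frac{10}{7}\right)^{\frac{5}{9}}.

First insight: x = -\frac{3}{7} and the product of the first k integers (C = -1/7) is k!.
Consecutive-term ratio: r(k) = -\frac{3}{7} * (k-\frac{5}{9}) / [(k+1)] ; factor over Q: parameters, x = -\frac{3}{7}, and C = -\frac{1}{7}.


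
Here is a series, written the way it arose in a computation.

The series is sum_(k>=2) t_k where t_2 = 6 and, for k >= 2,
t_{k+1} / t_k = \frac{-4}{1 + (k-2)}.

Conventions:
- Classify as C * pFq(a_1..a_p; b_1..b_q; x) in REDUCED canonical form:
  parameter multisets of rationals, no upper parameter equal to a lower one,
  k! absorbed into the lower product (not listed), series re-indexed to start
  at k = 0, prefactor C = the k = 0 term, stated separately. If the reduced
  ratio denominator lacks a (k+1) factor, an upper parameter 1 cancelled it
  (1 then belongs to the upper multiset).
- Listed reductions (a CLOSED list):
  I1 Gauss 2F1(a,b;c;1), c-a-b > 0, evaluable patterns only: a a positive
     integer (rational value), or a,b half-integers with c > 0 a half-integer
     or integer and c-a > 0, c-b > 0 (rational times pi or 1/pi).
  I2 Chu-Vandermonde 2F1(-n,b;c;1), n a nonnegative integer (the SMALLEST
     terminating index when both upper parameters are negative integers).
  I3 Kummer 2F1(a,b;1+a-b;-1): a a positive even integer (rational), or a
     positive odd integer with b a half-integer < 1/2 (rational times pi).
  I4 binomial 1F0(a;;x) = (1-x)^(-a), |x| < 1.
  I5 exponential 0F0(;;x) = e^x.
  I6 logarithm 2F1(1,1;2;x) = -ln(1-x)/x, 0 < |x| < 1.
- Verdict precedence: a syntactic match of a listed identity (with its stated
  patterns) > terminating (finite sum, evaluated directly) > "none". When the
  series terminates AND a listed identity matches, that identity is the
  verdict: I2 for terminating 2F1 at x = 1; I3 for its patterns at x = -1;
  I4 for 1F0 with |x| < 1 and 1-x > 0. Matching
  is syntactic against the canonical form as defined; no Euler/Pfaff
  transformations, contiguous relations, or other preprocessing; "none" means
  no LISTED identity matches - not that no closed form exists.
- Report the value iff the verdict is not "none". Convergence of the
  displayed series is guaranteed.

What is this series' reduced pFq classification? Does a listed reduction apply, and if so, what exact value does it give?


This is 6 * 0F0(-; -; -4) in reduced canonical form. Verdict: the exponential series (I5) fires (the 0F0 exponential series at x = -4). Its exact value is 6 \cdot e^{-4}.

Structural cue: with t_0 = 6, roots of the ratio polynomials (C = 6, x = -4) are the negated parameters.
Step ratio: r(k) = -4 * 1 / [(k+1)] - poly over poly, x = -4 from leading terms; C = 6 at k = 0.


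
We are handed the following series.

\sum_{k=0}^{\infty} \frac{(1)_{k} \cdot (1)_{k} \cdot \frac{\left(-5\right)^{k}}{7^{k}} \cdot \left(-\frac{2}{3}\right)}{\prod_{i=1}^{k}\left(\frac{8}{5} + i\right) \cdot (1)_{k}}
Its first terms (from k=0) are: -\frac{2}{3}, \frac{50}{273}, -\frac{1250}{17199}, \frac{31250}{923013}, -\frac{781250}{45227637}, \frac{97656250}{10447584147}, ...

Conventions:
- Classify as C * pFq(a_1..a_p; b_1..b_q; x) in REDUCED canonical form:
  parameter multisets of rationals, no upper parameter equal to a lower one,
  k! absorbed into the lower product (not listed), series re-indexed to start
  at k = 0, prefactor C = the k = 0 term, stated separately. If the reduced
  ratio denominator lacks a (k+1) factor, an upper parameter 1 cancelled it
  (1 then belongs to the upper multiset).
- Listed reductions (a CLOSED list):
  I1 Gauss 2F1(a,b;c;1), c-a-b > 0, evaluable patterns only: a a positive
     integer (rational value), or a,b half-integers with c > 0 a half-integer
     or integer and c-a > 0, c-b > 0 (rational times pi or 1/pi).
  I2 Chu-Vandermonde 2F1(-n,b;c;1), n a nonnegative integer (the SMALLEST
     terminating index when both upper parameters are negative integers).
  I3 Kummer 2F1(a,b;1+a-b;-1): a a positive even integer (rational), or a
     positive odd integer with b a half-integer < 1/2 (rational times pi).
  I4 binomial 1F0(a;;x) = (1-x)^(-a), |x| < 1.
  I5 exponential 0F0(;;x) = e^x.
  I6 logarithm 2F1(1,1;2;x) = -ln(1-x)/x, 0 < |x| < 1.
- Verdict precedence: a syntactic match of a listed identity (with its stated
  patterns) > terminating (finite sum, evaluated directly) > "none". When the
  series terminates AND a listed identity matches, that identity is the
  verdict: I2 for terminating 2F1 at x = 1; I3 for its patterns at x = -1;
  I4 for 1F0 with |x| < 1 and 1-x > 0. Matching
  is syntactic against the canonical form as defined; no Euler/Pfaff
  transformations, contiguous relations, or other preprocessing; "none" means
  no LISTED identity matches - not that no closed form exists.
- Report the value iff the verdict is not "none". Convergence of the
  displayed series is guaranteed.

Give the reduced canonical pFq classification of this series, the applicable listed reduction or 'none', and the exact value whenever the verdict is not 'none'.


Key step: t_0 = -\frac{2}{3} here, and the two geometric factors (C = -2/3) combine into one argument.
Consecutive-term ratio: r(k) = -\frac{5}{7} * (k+1) (k+1) / [(k+\frac{13}{5}) (k+1)] - rational in k. x = -\frac{5}{7}; t_0 = -\frac{2}{3}; negate the roots.

Classification (C = -\frac{2}{3}): 2F1 with upper {1, 1}, lower {\frac{13}{5}}, argument x = -\frac{5}{7}. Verdict: none. No listed pattern accepts 2F1(1, 1; \frac{13}{5}; -\frac{5}{7}).


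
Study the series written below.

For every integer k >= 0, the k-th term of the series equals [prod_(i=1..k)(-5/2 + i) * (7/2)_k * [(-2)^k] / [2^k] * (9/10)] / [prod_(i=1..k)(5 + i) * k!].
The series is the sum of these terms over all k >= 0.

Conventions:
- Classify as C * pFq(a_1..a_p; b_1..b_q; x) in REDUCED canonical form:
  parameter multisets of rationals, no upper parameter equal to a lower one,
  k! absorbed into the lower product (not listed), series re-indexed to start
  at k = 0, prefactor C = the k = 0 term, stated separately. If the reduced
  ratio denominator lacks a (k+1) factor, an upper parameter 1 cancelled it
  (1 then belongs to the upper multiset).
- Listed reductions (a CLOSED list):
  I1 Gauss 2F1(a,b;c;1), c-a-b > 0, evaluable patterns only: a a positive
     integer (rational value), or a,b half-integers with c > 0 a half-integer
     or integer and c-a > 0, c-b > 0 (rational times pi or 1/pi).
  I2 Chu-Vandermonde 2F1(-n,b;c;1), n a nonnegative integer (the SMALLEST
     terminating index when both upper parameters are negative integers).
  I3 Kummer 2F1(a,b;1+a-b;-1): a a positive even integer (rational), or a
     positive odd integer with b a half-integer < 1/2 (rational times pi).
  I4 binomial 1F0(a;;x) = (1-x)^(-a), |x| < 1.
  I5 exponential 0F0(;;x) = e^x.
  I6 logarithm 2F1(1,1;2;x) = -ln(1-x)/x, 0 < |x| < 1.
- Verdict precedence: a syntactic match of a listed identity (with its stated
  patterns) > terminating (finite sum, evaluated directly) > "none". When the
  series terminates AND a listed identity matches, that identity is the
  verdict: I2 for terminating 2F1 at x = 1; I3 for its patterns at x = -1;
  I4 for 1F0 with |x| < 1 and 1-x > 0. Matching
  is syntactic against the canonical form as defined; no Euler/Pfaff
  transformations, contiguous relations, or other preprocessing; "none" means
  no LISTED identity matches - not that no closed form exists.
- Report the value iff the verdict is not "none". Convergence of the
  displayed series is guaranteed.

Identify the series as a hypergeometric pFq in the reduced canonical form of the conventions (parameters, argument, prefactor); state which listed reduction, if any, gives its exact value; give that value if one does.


Classification (C = 9/10): 2F1 with upper {-3/2, 7/2}, lower {6}, argument x = -1. Verdict: none here - no I1-I6 shape fits x = -1 with lower {6}.

First insight: t_0 = 9/10 here, and the lower running product (prefactor 9/10) is a rising factorial.
Step ratio: r(k) = (-1) * (k-3/2) (k+7/2) / [(k+6) (k+1)] - rational in k, leading ratio (-1); with t_0 = 9/10, classification follows.


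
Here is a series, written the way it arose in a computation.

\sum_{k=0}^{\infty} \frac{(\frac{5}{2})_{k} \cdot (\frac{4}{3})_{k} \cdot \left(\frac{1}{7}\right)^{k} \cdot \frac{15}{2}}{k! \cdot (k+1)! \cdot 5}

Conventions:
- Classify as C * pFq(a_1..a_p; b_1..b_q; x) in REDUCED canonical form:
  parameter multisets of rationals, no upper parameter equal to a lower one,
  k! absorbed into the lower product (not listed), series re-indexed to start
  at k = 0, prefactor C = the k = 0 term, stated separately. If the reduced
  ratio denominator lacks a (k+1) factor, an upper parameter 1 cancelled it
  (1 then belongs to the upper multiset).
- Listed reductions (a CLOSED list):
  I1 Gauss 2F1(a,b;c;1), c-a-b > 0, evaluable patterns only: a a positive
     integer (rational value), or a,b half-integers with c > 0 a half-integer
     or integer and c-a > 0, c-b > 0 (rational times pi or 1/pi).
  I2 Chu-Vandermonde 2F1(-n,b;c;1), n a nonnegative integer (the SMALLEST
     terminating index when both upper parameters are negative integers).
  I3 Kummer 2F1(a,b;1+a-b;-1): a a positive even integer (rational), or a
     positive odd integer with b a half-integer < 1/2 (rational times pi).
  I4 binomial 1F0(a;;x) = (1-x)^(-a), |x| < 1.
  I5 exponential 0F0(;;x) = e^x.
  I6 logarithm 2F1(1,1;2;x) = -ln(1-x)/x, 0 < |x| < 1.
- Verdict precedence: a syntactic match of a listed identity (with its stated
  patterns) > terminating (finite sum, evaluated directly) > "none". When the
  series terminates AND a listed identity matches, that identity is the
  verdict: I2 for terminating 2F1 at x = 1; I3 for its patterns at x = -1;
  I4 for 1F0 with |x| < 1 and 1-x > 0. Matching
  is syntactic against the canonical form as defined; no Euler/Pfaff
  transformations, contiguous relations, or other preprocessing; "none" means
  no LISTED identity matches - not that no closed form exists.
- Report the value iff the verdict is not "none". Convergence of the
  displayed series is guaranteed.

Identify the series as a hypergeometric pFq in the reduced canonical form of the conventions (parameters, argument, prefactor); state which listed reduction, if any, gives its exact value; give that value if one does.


The series (x = \frac{1}{7}) is 2F1: upper {\frac{4}{3}, \frac{5}{2}}, lower {2}, prefactor \frac{3}{2}. Verdict: none. Every listed pattern misses the 2F1 form at \frac{1}{7}, upper {\frac{4}{3}, \frac{5}{2}}.

Structural cue: with t_0 = \frac{3}{2}, the constant factors (C = 3/2) combine into one prefactor.
Adjacent-term ratio: r(k) = \frac{1}{7} * (k+\frac{4}{3}) (k+\frac{5}{2}) / [(k+2) (k+1)] - rational in k, leading ratio \frac{1}{7}; with t_0 = \frac{3}{2}, classification follows.


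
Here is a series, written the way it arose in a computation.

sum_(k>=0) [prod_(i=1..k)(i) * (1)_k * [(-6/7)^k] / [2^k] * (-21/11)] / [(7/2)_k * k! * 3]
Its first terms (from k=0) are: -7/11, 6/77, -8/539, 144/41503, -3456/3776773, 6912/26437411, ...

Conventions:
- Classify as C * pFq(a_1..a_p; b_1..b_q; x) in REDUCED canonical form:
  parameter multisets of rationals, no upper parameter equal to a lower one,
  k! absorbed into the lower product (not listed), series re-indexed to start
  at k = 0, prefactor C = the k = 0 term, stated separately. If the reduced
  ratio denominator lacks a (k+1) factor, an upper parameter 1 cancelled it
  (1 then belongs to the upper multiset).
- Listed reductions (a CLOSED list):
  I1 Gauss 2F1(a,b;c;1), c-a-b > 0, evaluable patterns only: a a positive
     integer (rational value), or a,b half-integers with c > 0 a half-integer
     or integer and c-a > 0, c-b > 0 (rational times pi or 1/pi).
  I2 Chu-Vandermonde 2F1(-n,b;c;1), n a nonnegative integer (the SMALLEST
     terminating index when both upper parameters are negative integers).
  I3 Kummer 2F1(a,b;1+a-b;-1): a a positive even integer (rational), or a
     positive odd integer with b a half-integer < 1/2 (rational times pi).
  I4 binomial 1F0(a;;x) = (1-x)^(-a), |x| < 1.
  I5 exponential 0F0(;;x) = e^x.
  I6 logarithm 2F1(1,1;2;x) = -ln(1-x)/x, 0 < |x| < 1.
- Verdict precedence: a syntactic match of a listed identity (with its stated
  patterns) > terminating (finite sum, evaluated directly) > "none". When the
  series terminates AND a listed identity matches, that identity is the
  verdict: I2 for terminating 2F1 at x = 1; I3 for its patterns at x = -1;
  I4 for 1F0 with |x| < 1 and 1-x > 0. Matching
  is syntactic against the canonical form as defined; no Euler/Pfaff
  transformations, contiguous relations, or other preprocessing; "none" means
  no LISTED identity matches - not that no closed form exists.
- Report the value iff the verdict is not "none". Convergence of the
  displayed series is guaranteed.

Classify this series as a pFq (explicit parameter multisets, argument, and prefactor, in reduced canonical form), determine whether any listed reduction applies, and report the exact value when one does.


This is -7/11 * 2F1(1, 1; 7/2; -3/7) in reduced canonical form. Verdict: none. Every listed pattern misses the 2F1 form at -3/7, upper {1, 1}.

Key observation: t_0 = -7/11 here, and the running product (C = -7/11, x = -3/7) telescopes to a rising factorial.
Step ratio: r(k) = (-3/7) * (k+1) (k+1) / [(k+7/2) (k+1)] - rational in k, leading ratio (-3/7); with t_0 = -7/11, classification follows.


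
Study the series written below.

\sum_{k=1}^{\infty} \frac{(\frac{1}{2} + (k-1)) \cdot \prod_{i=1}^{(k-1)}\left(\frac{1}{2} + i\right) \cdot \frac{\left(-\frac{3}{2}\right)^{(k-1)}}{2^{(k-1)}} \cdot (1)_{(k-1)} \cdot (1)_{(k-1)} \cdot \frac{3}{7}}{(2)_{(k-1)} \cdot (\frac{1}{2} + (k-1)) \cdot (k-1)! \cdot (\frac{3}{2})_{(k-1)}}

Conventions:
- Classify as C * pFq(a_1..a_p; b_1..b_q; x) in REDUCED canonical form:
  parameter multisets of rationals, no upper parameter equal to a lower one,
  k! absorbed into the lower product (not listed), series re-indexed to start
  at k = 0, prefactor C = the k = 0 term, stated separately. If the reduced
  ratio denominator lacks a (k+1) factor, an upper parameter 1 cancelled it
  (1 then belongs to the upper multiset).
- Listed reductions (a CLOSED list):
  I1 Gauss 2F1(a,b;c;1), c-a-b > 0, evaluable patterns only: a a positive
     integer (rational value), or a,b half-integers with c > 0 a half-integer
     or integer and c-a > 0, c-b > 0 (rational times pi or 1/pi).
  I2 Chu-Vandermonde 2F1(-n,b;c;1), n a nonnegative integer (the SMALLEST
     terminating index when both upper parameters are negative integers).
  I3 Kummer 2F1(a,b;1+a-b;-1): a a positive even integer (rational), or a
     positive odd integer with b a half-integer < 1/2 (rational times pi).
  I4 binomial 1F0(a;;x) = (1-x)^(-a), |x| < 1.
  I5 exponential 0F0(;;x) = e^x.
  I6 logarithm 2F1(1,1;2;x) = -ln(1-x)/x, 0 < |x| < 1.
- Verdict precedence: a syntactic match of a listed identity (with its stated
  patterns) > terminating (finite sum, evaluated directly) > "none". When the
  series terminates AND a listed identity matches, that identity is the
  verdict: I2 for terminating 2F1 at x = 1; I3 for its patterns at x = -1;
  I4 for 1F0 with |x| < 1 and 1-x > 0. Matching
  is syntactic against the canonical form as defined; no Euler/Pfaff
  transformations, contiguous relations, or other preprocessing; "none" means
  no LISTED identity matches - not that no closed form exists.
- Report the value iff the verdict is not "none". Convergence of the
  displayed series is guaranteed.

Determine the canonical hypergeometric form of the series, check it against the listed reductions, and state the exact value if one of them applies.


With C = \frac{3}{7}: the canonical form is 2F1(1, 1; 2; -\frac{3}{4}). Verdict: the logarithmic series (I6) applies (the logarithm: parameters (1,1;2), x = -\frac{3}{4}). Value: \frac{4}{7} \cdot \ln\left(\frac{7}{4}\right).

Key observation: with t_0 = \frac{3}{7}, the parameter 3/2 appears in both the upper and lower lists and cancels (alongside the other common factor).
Adjacent-term ratio: r(k) = -\frac{3}{4} * (k+1) (k+1) / [(k+2) (k+1)] - rational in k, leading ratio -\frac{3}{4}; with t_0 = \frac{3}{7}, classification follows.


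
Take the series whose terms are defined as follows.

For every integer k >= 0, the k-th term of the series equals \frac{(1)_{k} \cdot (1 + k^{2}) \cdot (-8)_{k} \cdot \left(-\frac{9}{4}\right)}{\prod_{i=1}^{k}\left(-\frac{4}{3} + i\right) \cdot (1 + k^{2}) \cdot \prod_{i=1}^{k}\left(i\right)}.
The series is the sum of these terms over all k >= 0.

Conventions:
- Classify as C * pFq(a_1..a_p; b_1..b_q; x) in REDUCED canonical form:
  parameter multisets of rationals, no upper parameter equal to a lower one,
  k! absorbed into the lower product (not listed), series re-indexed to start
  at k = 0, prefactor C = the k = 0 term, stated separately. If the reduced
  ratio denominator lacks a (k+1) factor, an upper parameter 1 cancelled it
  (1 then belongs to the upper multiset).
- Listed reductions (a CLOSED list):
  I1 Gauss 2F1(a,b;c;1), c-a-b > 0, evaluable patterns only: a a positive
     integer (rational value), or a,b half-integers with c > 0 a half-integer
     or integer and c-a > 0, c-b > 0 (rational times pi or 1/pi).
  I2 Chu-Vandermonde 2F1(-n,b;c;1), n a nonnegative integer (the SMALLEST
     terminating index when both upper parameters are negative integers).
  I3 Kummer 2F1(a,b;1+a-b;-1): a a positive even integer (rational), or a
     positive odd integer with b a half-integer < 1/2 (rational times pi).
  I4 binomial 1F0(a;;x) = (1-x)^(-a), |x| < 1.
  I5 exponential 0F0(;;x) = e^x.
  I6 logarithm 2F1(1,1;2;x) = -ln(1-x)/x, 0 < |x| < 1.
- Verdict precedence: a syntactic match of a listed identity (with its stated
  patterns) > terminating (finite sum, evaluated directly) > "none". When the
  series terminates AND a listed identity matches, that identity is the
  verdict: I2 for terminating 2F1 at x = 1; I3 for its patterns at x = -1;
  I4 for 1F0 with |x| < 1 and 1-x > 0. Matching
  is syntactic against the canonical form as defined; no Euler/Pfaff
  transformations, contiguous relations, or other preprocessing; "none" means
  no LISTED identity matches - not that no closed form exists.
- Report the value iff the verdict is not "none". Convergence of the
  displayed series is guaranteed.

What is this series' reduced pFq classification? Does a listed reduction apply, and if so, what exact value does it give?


With C = -\frac{9}{4}: the canonical form is 2F1(-8, 1; -\frac{1}{3}; 1). Verdict: the Chu-Vandermonde identity I2 matches (terminating 2F1 at x = 1 with n = 8, b = 1, c = -\frac{1}{3}). Value: \frac{9}{20}.

Key observation: from the first term -\frac{9}{4}: the product of the first k integers (prefactor -9/4) is k!.
Ratio: r(k) = 1 * (k-8) (k+1) / [(k-\frac{1}{3}) (k+1)] - rational in k. x = 1; t_0 = -\frac{9}{4}; negate the roots.


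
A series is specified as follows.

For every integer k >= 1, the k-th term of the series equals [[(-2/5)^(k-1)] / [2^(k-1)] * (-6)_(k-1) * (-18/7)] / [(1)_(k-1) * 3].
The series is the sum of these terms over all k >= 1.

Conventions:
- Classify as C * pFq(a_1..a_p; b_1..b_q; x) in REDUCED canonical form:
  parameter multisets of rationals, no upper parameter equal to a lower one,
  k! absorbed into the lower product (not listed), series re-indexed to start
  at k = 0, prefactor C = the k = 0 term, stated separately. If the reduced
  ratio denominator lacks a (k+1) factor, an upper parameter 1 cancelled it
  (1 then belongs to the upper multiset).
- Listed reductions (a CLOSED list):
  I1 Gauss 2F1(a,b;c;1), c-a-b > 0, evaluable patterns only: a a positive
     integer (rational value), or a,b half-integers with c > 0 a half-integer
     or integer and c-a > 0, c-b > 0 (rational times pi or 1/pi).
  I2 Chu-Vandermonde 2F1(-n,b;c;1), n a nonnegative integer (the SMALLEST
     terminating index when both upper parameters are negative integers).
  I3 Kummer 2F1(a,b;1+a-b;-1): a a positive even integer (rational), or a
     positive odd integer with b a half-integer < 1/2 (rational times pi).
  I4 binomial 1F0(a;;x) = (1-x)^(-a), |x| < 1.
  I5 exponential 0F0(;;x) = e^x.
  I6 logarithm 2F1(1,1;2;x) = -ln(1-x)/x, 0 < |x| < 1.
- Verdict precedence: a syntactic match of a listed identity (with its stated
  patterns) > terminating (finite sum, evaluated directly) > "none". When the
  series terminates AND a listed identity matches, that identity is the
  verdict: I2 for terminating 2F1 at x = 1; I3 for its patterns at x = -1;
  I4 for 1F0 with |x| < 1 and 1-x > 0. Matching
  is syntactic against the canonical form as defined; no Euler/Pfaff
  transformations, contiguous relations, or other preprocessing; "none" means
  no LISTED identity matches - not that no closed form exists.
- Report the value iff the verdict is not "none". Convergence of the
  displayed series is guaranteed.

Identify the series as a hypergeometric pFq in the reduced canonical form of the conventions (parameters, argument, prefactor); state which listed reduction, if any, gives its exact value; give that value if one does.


Structural cue: from the first term -6/7: the two k-th powers (C = -6/7, x = -1/5) combine into one argument.
Term ratio: r(k) = (-1/5) * (k-6) / [(k+1)] - poly over poly, x = (-1/5) from leading terms; C = -6/7 at k = 0.

Classification (C = -6/7): 1F0 with upper {-6}, lower {-}, argument x = -1/5. Verdict (x = -1/5): binomial (I4) applies (the 1F0 binomial series: exponent 6, x = -1/5). Its exact value is -279936/109375.


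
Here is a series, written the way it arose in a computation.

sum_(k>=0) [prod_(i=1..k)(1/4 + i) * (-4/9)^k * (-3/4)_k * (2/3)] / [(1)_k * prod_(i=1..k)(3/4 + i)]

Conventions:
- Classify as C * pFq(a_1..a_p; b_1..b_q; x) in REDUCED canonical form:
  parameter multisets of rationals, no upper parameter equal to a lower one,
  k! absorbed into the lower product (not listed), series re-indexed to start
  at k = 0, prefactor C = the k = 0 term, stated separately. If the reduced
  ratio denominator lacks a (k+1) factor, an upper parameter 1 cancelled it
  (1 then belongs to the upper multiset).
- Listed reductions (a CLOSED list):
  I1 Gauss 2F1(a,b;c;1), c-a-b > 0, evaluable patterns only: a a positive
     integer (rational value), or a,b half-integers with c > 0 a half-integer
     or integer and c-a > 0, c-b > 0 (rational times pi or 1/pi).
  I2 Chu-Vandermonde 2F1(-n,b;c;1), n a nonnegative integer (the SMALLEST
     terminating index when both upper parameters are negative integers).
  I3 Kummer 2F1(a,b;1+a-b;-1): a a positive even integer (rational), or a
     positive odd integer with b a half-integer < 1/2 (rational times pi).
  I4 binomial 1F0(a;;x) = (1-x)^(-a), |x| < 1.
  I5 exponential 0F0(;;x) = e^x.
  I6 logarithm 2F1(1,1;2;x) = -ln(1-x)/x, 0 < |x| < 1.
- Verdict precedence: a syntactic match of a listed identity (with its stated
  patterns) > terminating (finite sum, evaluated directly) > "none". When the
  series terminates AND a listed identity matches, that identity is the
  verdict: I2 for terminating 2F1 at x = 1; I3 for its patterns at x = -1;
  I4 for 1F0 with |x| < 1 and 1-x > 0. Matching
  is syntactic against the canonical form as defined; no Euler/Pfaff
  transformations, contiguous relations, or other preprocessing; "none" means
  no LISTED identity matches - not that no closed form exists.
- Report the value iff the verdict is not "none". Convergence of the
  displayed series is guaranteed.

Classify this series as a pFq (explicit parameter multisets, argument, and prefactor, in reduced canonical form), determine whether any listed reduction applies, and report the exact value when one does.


Reduced: x = -4/9, 2F1, upper = {-3/4, 5/4}, lower = {7/4}, C = 2/3. Verdict: none. A 2F1 with upper {-3/4, 5/4} fits none of I1-I6 at x = -4/9; the sum runs forever.

Structural cue: t_0 = 2/3 here, and (1)_k (C = 2/3, x = -4/9) is k! itself.
Term ratio: r(k) = (-4/9) * (k-3/4) (k+5/4) / [(k+7/4) (k+1)] ; factor over Q: parameters, x = (-4/9), and C = 2/3.


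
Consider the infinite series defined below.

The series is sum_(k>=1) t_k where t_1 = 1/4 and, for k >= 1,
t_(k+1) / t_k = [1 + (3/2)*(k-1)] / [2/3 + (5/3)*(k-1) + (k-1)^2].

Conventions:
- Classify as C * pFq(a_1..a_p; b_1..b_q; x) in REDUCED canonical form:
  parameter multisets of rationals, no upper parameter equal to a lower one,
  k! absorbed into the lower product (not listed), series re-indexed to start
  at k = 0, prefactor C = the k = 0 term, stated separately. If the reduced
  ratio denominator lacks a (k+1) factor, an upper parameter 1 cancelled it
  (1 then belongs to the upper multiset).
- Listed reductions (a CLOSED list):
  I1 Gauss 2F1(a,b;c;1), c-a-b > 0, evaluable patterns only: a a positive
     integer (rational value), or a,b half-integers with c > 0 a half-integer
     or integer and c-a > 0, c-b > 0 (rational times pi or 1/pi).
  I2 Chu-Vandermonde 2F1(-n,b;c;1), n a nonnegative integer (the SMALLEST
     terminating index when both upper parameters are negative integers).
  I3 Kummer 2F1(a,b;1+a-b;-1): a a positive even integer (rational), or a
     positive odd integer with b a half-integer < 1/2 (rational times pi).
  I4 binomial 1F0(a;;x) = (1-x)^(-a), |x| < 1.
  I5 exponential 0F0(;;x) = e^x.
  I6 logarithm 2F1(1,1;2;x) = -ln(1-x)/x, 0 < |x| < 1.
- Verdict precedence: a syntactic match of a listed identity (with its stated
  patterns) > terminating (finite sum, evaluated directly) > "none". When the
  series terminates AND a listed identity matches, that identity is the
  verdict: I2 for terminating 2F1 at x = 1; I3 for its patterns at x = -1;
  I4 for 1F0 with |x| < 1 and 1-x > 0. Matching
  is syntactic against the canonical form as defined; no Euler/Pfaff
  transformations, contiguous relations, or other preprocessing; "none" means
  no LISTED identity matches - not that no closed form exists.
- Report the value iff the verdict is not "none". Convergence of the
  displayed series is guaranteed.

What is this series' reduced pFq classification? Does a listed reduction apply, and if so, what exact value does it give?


Reduced: x = 3/2, 0F0, upper = {-}, lower = {-}, C = 1/4. Verdict (x = 3/2): exponential (I5) applies (the 0F0 exponential series at x = 3/2). Exact value: (1/4) * e^(3/2).

Structural cue: t_0 being 1/4, factor the ratio over Q (prefactor 1/4): negated roots = parameters.
Adjacent-term ratio: r(k) = (3/2) * 1 / [(k+1)] ; factor over Q: parameters, x = (3/2), and C = 1/4.


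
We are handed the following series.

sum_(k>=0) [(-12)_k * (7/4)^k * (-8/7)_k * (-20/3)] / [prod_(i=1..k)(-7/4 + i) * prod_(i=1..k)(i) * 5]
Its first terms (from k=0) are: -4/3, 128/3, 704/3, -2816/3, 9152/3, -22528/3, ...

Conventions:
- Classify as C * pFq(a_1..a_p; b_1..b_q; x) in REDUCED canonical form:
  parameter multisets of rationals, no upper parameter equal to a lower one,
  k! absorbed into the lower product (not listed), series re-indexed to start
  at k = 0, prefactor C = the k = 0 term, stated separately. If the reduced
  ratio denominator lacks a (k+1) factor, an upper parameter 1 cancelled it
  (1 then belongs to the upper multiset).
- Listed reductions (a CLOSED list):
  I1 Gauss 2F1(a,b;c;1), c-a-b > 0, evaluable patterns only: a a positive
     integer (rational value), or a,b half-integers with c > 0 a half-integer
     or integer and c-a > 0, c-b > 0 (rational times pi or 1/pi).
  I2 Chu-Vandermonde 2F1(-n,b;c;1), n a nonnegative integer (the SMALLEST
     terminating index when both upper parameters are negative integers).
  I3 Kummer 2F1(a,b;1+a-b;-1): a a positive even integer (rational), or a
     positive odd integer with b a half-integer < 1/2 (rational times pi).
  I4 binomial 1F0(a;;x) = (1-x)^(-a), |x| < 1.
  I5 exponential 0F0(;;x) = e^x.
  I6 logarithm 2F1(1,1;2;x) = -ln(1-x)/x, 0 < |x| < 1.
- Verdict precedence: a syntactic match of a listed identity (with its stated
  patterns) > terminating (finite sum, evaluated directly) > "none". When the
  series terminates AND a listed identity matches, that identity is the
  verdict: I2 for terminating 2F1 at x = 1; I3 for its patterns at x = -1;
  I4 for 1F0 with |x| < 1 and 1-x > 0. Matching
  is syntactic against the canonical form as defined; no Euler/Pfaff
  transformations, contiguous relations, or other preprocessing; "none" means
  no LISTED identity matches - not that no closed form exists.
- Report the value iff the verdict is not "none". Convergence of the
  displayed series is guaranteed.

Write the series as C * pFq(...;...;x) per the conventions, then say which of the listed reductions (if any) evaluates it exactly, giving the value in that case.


Structural cue: t_0 being -4/3, the constant factors (prefactor -4/3) combine into one prefactor.
Consecutive-term ratio: r(k) = (7/4) * (k-12) (k-8/7) / [(k-3/4) (k+1)] - rational in k. x = (7/4); t_0 = -4/3; negate the roots.

This is -4/3 * 2F1(-12, -8/7; -3/4; 7/4) in reduced canonical form. Verdict: terminating - upper -12 stops the sum at k = 12; the 13 terms are added exactly. Value: 170186356/1915305.


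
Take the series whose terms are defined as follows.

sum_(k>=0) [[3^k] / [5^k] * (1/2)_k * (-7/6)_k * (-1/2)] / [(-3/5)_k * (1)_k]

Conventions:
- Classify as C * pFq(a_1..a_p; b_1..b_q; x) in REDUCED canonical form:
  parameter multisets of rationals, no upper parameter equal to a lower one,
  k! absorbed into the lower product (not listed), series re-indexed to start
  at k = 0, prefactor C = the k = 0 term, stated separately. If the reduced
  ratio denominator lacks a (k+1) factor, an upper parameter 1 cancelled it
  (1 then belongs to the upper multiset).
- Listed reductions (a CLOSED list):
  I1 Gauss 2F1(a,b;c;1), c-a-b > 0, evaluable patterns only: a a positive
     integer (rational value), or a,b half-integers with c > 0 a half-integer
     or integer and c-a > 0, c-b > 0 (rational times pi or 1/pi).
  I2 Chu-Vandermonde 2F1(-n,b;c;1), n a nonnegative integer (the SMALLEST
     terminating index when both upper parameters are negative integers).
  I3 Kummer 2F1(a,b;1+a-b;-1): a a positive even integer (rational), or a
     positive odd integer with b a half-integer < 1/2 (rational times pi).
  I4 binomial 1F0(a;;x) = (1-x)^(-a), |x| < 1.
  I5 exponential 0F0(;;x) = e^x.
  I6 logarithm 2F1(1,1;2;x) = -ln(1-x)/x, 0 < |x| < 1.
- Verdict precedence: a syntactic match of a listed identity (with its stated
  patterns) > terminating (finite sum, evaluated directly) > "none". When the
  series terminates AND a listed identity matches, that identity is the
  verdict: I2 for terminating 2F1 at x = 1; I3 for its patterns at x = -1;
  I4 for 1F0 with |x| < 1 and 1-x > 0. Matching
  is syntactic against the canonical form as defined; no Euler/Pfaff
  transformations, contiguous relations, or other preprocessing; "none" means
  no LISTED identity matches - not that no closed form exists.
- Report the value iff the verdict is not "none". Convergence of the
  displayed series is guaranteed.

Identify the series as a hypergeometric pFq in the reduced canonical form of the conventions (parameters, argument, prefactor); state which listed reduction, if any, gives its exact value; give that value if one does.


Prefactor -1/2, argument 3/5: 2F1 with upper {-7/6, 1/2} over lower {-3/5}. Verdict: none. A 2F1 with upper {-7/6, 1/2} fits none of I1-I6 at x = 3/5; the sum runs forever.

Structural cue: x = (3/5) and the two geometric factors (C = -1/2) combine into one argument.
Adjacent-term ratio: r(k) = (3/5) * (k-7/6) (k+1/2) / [(k-3/5) (k+1)] - poly over poly, x = (3/5) from leading terms; C = -1/2 at k = 0.


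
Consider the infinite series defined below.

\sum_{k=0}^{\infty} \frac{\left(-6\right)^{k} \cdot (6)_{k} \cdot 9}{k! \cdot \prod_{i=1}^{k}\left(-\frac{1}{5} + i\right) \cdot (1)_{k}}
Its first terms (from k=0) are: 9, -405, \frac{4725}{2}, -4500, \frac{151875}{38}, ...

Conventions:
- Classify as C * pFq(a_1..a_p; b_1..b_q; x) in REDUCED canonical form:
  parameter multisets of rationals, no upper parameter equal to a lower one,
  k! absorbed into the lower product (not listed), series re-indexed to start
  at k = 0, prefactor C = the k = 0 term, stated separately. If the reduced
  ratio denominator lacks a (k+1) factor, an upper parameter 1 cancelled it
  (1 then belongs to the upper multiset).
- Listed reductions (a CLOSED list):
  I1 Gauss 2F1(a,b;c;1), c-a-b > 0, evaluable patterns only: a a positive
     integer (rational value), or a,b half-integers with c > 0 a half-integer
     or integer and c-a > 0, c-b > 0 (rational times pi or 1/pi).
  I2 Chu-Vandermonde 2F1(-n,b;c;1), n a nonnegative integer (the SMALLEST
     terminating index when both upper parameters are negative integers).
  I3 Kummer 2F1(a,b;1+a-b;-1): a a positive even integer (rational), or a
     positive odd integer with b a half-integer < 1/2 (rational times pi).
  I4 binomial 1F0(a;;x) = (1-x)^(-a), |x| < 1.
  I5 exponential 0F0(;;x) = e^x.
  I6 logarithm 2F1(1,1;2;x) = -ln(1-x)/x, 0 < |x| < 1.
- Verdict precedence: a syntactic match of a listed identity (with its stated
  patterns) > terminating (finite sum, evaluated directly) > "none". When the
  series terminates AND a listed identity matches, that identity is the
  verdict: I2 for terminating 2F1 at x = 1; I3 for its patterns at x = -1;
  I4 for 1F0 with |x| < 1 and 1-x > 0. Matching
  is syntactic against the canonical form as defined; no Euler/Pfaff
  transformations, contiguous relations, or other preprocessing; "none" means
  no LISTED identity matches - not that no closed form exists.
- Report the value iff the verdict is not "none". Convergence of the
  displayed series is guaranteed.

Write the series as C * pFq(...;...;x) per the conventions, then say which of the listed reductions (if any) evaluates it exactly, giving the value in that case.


At argument -6: a 1F2 with upper {6}, lower {\frac{4}{5}, 1}, scaled by C = 9. Verdict: none. Every listed pattern misses the 1F2 form at -6, upper {6}.

First insight: t_0 = 9 here, and (1)_k (C = 9, x = -6) is k! itself.
Adjacent-term ratio: r(k) = -6 * (k+6) / [(k+\frac{4}{5}) (k+1) (k+1)] - rational in k, leading ratio -6; with t_0 = 9, classification follows.


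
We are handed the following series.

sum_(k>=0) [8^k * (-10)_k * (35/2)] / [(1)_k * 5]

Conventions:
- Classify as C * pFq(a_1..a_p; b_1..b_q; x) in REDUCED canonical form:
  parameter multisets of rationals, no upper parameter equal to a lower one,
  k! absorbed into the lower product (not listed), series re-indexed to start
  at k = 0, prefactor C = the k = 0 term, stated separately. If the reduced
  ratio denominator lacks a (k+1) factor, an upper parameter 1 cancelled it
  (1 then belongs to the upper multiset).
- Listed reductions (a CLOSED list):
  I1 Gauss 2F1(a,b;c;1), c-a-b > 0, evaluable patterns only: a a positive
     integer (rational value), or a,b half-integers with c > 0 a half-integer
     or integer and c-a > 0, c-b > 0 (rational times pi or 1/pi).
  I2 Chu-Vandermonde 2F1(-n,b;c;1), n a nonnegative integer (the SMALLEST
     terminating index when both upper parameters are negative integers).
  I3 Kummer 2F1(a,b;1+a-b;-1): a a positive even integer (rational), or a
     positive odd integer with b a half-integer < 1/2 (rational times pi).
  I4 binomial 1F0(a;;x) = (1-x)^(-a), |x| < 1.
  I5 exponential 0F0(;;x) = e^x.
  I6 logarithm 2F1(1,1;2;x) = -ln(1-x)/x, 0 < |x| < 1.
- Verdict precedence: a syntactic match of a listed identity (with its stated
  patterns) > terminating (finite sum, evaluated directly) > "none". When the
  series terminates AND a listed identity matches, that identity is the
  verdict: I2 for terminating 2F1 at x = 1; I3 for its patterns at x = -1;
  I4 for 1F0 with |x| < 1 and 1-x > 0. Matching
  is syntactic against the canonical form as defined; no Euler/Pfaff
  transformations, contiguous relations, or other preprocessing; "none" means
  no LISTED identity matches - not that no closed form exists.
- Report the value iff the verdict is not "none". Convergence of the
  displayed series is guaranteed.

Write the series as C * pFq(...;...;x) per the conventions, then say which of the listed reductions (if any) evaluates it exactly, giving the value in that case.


Canonical form: C = 7/2 times 1F0 with upper {-10}, lower {-}, x = 8. Verdict: terminating. (-10)_k vanishes past k = 10, leaving a 11-term sum, computed directly. Its exact value is 1977326743/2.

Structural cue: x = 8 and (1)_k (C = 7/2) is k! itself.
Term ratio: r(k) = 8 * (k-10) / [(k+1)] - rational; roots negated = parameters, x = 8, C = 7/2.
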